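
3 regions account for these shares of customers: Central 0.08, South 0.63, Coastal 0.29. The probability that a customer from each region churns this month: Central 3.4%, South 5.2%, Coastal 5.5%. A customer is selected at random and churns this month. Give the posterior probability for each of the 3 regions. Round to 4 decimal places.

Prior × likelihood for each hypothesis:
  Central: 0.08 × 0.034 = 0.00272
  South: 0.63 × 0.052 = 0.03276
  Coastal: 0.29 × 0.055 = 0.01595
Normalizing constant = 0.05143.
P(Central | churn) = 0.00272/0.05143 ≈ 0.0529
P(South | churn) = 0.03276/0.05143 ≈ 0.6370
P(Coastal | churn) = 0.01595/0.05143 ≈ 0.3101

Central 0.0529, South 0.6370, Coastal 0.3101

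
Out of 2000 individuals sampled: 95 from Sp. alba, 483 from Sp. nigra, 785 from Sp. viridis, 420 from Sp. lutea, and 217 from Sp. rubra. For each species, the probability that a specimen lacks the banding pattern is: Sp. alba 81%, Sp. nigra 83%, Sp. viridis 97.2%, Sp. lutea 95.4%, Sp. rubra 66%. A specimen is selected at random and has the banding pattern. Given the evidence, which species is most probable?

Sp. nigra

Taking complements, P(banded | each) = Sp. alba 0.19, Sp. nigra 0.17, Sp. viridis 0.028, Sp. lutea 0.046, Sp. rubra 0.34.
By Bayes' rule, posterior ∝ prior × likelihood:
  Sp. alba: 0.0475 × 0.19 = 0.009025
  Sp. nigra: 0.2415 × 0.17 = 0.041055
  Sp. viridis: 0.3925 × 0.028 = 0.01099
  Sp. lutea: 0.21 × 0.046 = 0.00966
  Sp. rubra: 0.1085 × 0.34 = 0.03689
Sum = 0.10762.
Largest term belongs to Sp. nigra, so Sp. nigra is most probable.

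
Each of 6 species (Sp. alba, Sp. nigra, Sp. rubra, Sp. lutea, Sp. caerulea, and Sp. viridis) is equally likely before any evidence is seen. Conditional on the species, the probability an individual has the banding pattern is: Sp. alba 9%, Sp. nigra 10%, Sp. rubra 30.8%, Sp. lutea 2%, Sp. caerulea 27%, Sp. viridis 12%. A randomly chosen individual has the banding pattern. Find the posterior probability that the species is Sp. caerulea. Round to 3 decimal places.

0.297

Since the prior is uniform, the posterior is proportional to the likelihood:
  Sp. alba: 0.09
  Sp. nigra: 0.1
  Sp. rubra: 0.308
  Sp. lutea: 0.02
  Sp. caerulea: 0.27
  Sp. viridis: 0.12
Normalizing constant = 0.908.
P(Sp. caerulea | evidence) = 0.27 / 0.908 ≈ 0.297.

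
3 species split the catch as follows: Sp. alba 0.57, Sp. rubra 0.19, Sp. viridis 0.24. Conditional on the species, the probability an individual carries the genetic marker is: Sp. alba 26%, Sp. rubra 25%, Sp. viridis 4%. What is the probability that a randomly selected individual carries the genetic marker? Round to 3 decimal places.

Prior × likelihood for each hypothesis:
  Sp. alba: 0.57 × 0.26 = 0.1482
  Sp. rubra: 0.19 × 0.25 = 0.0475
  Sp. viridis: 0.24 × 0.04 = 0.0096
P(marker) = 0.1482 + 0.0475 + 0.0096 = 0.2053 → 0.205.

0.205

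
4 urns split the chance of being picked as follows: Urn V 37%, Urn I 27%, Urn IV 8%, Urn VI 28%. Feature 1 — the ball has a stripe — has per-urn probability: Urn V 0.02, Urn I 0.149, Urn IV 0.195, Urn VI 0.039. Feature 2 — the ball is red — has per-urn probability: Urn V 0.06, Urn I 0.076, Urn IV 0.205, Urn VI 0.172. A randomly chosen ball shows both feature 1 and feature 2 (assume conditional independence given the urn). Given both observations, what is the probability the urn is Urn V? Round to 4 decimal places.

0.0518

By Bayes' rule, posterior ∝ prior × likelihood:
  Urn V: 0.37 × 0.02 × 0.06 = 0.000444
  Urn I: 0.27 × 0.149 × 0.076 = 0.00305748
  Urn IV: 0.08 × 0.195 × 0.205 = 0.003198
  Urn VI: 0.28 × 0.039 × 0.172 = 0.00187824
Sum = 0.00857772.
P(Urn V | evidence) = 0.000444 / 0.00857772 ≈ 0.0518.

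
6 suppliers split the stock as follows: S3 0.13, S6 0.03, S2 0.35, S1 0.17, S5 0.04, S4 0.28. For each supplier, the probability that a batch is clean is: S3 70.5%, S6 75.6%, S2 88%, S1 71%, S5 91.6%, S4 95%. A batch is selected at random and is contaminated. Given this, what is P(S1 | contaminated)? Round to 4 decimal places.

0.3194

Taking complements, P(contaminated | each) = S3 0.295, S6 0.244, S2 0.12, S1 0.29, S5 0.084, S4 0.05.
By Bayes' rule, posterior ∝ prior × likelihood:
  S3: 0.13 × 0.295 = 0.03835
  S6: 0.03 × 0.244 = 0.00732
  S2: 0.35 × 0.12 = 0.042
  S1: 0.17 × 0.29 = 0.0493
  S5: 0.04 × 0.084 = 0.00336
  S4: 0.28 × 0.05 = 0.014
Normalizing constant = 0.15433.
P(S1 | evidence) = 0.0493 / 0.15433 ≈ 0.3194.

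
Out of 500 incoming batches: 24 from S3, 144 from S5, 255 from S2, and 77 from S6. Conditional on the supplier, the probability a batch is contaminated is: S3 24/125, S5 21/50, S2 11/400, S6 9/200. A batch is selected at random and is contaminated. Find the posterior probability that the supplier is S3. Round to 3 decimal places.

Prior × likelihood for each hypothesis:
  S3: 0.048 × 0.192 = 0.009216
  S5: 0.288 × 0.42 = 0.12096
  S2: 0.51 × 0.0275 = 0.014025
  S6: 0.154 × 0.045 = 0.00693
Sum = 0.151131.
P(S3 | evidence) = 0.009216 / 0.151131 ≈ 0.061.

0.061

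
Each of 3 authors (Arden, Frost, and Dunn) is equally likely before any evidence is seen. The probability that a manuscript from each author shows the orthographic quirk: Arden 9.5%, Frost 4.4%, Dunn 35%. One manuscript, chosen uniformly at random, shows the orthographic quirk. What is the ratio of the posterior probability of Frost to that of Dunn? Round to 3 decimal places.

0.126

With a uniform prior (1/3 each), posterior ∝ likelihood:
  Arden: 0.095
  Frost: 0.044
  Dunn: 0.35
Sum = 0.489.
The ratio is 0.044 / 0.35 (the normalizer cancels) = 0.126.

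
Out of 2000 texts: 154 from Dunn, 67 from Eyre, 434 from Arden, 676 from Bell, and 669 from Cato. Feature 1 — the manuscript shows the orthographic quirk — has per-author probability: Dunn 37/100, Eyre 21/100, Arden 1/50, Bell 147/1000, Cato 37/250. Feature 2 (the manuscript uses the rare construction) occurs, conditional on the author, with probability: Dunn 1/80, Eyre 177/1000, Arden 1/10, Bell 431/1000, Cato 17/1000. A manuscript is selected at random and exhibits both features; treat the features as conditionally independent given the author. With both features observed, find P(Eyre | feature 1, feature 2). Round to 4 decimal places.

Unnormalized posteriors (prior × likelihood):
  Dunn: 0.077 × 0.37 × 0.0125 = 0.000356125
  Eyre: 0.0335 × 0.21 × 0.177 = 0.001245195
  Arden: 0.217 × 0.02 × 0.1 = 0.000434
  Bell: 0.338 × 0.147 × 0.431 = 0.021414666
  Cato: 0.3345 × 0.148 × 0.017 = 0.000841602
Sum = 0.024291588.
P(Eyre | evidence) = 0.001245195 / 0.024291588 ≈ 0.0513.

0.0513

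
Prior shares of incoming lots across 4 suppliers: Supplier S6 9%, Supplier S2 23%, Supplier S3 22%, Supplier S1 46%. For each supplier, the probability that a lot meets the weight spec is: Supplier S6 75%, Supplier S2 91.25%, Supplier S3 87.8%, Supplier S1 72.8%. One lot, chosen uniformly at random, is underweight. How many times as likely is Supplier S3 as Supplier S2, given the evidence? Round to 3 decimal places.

1.334

Taking complements, P(underweight | each) = Supplier S6 0.25, Supplier S2 0.0875, Supplier S3 0.122, Supplier S1 0.272.
Compute prior × likelihood for every hypothesis:
  Supplier S6: 0.09 × 0.25 = 0.0225
  Supplier S2: 0.23 × 0.0875 = 0.020125
  Supplier S3: 0.22 × 0.122 = 0.02684
  Supplier S1: 0.46 × 0.272 = 0.12512
Normalizing constant = 0.194585.
The ratio is 0.02684 / 0.020125 (the normalizer cancels) = 1.334.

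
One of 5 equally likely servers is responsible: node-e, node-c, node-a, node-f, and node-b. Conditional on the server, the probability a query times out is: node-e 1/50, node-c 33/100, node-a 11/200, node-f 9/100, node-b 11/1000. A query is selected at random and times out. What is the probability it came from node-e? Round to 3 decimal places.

0.040

With a uniform prior (1/5 each), posterior ∝ likelihood:
  node-e: 0.02
  node-c: 0.33
  node-a: 0.055
  node-f: 0.09
  node-b: 0.011
Total = 0.506.
P(node-e | evidence) = 0.02 / 0.506 ≈ 0.040.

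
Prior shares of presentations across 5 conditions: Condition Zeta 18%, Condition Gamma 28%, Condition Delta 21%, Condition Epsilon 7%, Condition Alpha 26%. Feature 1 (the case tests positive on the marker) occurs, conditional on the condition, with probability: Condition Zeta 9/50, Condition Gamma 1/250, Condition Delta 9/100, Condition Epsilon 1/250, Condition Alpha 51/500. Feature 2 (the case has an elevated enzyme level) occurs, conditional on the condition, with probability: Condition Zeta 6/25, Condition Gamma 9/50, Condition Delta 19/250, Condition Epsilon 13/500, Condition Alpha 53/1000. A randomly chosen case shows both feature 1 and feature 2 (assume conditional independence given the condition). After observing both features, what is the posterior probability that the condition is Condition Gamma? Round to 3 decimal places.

Unnormalized posteriors (prior × likelihood):
  Condition Zeta: 0.18 × 0.18 × 0.24 = 0.007776
  Condition Gamma: 0.28 × 0.004 × 0.18 = 0.0002016
  Condition Delta: 0.21 × 0.09 × 0.076 = 0.0014364
  Condition Epsilon: 0.07 × 0.004 × 0.026 = 0.00000728
  Condition Alpha: 0.26 × 0.102 × 0.053 = 0.00140556
Total = 0.01082684.
P(Condition Gamma | evidence) = 0.0002016 / 0.01082684 ≈ 0.019.

0.019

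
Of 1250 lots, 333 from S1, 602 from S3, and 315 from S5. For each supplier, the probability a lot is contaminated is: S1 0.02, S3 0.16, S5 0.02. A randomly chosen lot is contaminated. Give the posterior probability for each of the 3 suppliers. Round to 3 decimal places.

Unnormalized posteriors (prior × likelihood):
  S1: 0.2664 × 0.02 = 0.005328
  S3: 0.4816 × 0.16 = 0.077056
  S5: 0.252 × 0.02 = 0.00504
Sum = 0.087424.
P(S1 | contaminated) = 0.005328/0.087424 ≈ 0.061
P(S3 | contaminated) = 0.077056/0.087424 ≈ 0.881
P(S5 | contaminated) = 0.00504/0.087424 ≈ 0.058
(Check: 0.061+0.881+0.058 = 1.000.)

S1 0.061, S3 0.881, S5 0.058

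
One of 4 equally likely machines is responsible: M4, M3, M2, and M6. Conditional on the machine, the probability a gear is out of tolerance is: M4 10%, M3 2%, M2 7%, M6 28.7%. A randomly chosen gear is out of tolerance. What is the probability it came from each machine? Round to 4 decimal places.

M4 0.2096, M3 0.0419, M2 0.1468, M6 0.6017

Since the prior is uniform, the posterior is proportional to the likelihood:
  M4: 0.1
  M3: 0.02
  M2: 0.07
  M6: 0.287
Total = 0.477.
P(M4 | oversize) = 0.1/0.477 ≈ 0.2096
P(M3 | oversize) = 0.02/0.477 ≈ 0.0419
P(M2 | oversize) = 0.07/0.477 ≈ 0.1468
P(M6 | oversize) = 0.287/0.477 ≈ 0.6017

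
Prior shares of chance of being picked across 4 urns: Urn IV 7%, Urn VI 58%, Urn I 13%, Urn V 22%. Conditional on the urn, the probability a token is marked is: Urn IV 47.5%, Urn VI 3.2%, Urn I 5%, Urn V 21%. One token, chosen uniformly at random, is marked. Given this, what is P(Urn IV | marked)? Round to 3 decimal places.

Prior × likelihood for each hypothesis:
  Urn IV: 0.07 × 0.475 = 0.03325
  Urn VI: 0.58 × 0.032 = 0.01856
  Urn I: 0.13 × 0.05 = 0.0065
  Urn V: 0.22 × 0.21 = 0.0462
Sum = 0.10451.
P(Urn IV | evidence) = 0.03325 / 0.10451 ≈ 0.318.

0.318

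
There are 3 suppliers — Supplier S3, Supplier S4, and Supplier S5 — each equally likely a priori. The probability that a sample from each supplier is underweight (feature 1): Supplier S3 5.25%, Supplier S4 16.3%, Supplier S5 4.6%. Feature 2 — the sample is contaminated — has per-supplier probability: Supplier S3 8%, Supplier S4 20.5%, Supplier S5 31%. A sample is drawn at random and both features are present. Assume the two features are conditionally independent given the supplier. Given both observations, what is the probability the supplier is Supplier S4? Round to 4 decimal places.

0.6441

With a uniform prior (1/3 each), posterior ∝ likelihood:
  Supplier S3: 0.0525 × 0.08 = 0.0042
  Supplier S4: 0.163 × 0.205 = 0.033415
  Supplier S5: 0.046 × 0.31 = 0.01426
Sum = 0.051875.
P(Supplier S4 | evidence) = 0.033415 / 0.051875 ≈ 0.6441.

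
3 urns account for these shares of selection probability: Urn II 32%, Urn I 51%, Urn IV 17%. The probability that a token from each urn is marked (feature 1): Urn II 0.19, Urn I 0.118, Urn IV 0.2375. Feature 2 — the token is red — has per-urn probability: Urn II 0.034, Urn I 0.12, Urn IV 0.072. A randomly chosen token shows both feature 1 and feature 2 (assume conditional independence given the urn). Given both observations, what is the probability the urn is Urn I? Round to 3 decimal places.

0.592

Prior × likelihood for each hypothesis:
  Urn II: 0.32 × 0.19 × 0.034 = 0.0020672
  Urn I: 0.51 × 0.118 × 0.12 = 0.0072216
  Urn IV: 0.17 × 0.2375 × 0.072 = 0.002907
Total = 0.0121958.
P(Urn I | evidence) = 0.0072216 / 0.0121958 ≈ 0.592.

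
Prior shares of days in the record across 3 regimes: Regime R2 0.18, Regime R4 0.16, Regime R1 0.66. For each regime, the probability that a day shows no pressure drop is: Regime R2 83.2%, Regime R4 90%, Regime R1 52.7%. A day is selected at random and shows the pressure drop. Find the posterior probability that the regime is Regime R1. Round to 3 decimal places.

Taking complements, P(drop | each) = Regime R2 0.168, Regime R4 0.1, Regime R1 0.473.
Unnormalized posteriors (prior × likelihood):
  Regime R2: 0.18 × 0.168 = 0.03024
  Regime R4: 0.16 × 0.1 = 0.016
  Regime R1: 0.66 × 0.473 = 0.31218
Sum = 0.35842.
P(Regime R1 | evidence) = 0.31218 / 0.35842 ≈ 0.871.

0.871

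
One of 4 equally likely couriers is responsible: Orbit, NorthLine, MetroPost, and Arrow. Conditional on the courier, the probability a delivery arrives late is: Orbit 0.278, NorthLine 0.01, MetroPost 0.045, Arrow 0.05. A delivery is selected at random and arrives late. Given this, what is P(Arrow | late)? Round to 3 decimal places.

Since the prior is uniform, the posterior is proportional to the likelihood:
  Orbit: 0.278
  NorthLine: 0.01
  MetroPost: 0.045
  Arrow: 0.05
Normalizing constant = 0.383.
P(Arrow | evidence) = 0.05 / 0.383 ≈ 0.131.

0.131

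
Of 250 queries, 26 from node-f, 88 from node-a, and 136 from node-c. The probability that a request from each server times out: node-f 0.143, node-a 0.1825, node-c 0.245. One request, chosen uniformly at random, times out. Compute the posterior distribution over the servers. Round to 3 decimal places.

Unnormalized posteriors (prior × likelihood):
  node-f: 0.104 × 0.143 = 0.014872
  node-a: 0.352 × 0.1825 = 0.06424
  node-c: 0.544 × 0.245 = 0.13328
Normalizing constant = 0.212392.
P(node-f | timeout) = 0.014872/0.212392 ≈ 0.070
P(node-a | timeout) = 0.06424/0.212392 ≈ 0.302
P(node-c | timeout) = 0.13328/0.212392 ≈ 0.628

node-f 0.070, node-a 0.302, node-c 0.628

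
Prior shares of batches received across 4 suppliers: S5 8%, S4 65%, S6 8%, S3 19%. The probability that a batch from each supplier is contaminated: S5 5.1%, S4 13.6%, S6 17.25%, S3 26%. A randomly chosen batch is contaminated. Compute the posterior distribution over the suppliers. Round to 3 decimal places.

Prior × likelihood for each hypothesis:
  S5: 0.08 × 0.051 = 0.00408
  S4: 0.65 × 0.136 = 0.0884
  S6: 0.08 × 0.1725 = 0.0138
  S3: 0.19 × 0.26 = 0.0494
Sum = 0.15568.
P(S5 | contaminated) = 0.00408/0.15568 ≈ 0.026
P(S4 | contaminated) = 0.0884/0.15568 ≈ 0.568
P(S6 | contaminated) = 0.0138/0.15568 ≈ 0.089
P(S3 | contaminated) = 0.0494/0.15568 ≈ 0.317

S5 0.026, S4 0.568, S6 0.089, S3 0.317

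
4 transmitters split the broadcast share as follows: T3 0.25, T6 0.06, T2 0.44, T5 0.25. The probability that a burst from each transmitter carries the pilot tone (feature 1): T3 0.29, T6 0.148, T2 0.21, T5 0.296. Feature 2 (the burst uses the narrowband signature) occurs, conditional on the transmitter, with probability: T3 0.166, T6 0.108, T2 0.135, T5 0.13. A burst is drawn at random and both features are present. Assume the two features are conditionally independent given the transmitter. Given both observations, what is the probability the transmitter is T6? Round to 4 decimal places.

0.0273

Prior × likelihood for each hypothesis:
  T3: 0.25 × 0.29 × 0.166 = 0.012035
  T6: 0.06 × 0.148 × 0.108 = 0.00095904
  T2: 0.44 × 0.21 × 0.135 = 0.012474
  T5: 0.25 × 0.296 × 0.13 = 0.00962
Normalizing constant = 0.03508804.
P(T6 | evidence) = 0.00095904 / 0.03508804 ≈ 0.0273.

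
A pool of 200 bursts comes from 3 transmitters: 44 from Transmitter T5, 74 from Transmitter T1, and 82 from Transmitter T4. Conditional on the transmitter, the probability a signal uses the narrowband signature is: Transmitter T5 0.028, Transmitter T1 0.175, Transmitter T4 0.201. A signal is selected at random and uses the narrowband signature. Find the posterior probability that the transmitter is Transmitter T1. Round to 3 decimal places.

0.422

Unnormalized posteriors (prior × likelihood):
  Transmitter T5: 0.22 × 0.028 = 0.00616
  Transmitter T1: 0.37 × 0.175 = 0.06475
  Transmitter T4: 0.41 × 0.201 = 0.08241
Total = 0.15332.
P(Transmitter T1 | evidence) = 0.06475 / 0.15332 ≈ 0.422.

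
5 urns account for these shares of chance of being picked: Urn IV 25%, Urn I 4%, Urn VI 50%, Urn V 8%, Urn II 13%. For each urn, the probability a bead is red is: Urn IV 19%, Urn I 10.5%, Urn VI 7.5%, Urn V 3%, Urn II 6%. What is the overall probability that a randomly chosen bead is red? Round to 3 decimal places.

Unnormalized posteriors (prior × likelihood):
  Urn IV: 0.25 × 0.19 = 0.0475
  Urn I: 0.04 × 0.105 = 0.0042
  Urn VI: 0.5 × 0.075 = 0.0375
  Urn V: 0.08 × 0.03 = 0.0024
  Urn II: 0.13 × 0.06 = 0.0078
P(red) = 0.0475 + 0.0042 + 0.0375 + 0.0024 + 0.0078 = 0.0994 → 0.099.

0.099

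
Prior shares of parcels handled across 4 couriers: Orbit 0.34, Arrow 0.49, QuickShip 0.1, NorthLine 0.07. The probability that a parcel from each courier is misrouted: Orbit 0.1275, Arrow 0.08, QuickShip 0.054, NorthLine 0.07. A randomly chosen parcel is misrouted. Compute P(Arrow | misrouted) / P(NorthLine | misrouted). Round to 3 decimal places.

8.000

Prior × likelihood for each hypothesis:
  Orbit: 0.34 × 0.1275 = 0.04335
  Arrow: 0.49 × 0.08 = 0.0392
  QuickShip: 0.1 × 0.054 = 0.0054
  NorthLine: 0.07 × 0.07 = 0.0049
Sum = 0.09285.
The ratio is 0.0392 / 0.0049 (the normalizer cancels) = 8.000.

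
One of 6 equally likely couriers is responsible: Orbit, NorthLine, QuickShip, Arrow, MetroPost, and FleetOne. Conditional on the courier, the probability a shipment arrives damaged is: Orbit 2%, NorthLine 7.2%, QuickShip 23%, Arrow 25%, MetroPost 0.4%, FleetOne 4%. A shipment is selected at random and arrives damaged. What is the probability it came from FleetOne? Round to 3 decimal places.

With a uniform prior (1/6 each), posterior ∝ likelihood:
  Orbit: 0.02
  NorthLine: 0.072
  QuickShip: 0.23
  Arrow: 0.25
  MetroPost: 0.004
  FleetOne: 0.04
Sum = 0.616.
P(FleetOne | evidence) = 0.04 / 0.616 ≈ 0.065.

0.065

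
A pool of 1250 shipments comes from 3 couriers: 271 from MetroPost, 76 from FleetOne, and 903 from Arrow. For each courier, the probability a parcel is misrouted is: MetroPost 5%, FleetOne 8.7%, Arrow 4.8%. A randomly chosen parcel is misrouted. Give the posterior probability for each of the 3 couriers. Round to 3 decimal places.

By Bayes' rule, posterior ∝ prior × likelihood:
  MetroPost: 0.2168 × 0.05 = 0.01084
  FleetOne: 0.0608 × 0.087 = 0.0052896
  Arrow: 0.7224 × 0.048 = 0.0346752
Total = 0.0508048.
P(MetroPost | misrouted) = 0.01084/0.0508048 ≈ 0.213
P(FleetOne | misrouted) = 0.0052896/0.0508048 ≈ 0.104
P(Arrow | misrouted) = 0.0346752/0.0508048 ≈ 0.683

MetroPost 0.213, FleetOne 0.104, Arrow 0.683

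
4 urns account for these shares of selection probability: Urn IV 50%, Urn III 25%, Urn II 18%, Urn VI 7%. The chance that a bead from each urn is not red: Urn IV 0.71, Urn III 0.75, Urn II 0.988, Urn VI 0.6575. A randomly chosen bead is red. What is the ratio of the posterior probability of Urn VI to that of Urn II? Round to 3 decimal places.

Taking complements, P(red | each) = Urn IV 0.29, Urn III 0.25, Urn II 0.012, Urn VI 0.3425.
Unnormalized posteriors (prior × likelihood):
  Urn IV: 0.5 × 0.29 = 0.145
  Urn III: 0.25 × 0.25 = 0.0625
  Urn II: 0.18 × 0.012 = 0.00216
  Urn VI: 0.07 × 0.3425 = 0.023975
Sum = 0.233635.
The ratio is 0.023975 / 0.00216 (the normalizer cancels) = 11.100.

11.100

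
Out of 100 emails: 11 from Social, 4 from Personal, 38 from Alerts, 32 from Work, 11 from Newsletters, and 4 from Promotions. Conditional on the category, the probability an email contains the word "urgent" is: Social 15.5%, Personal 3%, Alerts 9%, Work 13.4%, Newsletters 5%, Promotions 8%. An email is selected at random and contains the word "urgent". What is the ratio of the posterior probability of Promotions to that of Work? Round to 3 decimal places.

Prior × likelihood for each hypothesis:
  Social: 0.11 × 0.155 = 0.01705
  Personal: 0.04 × 0.03 = 0.0012
  Alerts: 0.38 × 0.09 = 0.0342
  Work: 0.32 × 0.134 = 0.04288
  Newsletters: 0.11 × 0.05 = 0.0055
  Promotions: 0.04 × 0.08 = 0.0032
Sum = 0.10403.
The ratio is 0.0032 / 0.04288 (the normalizer cancels) = 0.075.

0.075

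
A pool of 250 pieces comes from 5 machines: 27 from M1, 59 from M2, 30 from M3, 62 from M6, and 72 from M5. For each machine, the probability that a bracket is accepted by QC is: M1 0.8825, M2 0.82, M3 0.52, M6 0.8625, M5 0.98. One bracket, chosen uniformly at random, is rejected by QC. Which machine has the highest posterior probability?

M3

Taking complements, P(rejected | each) = M1 0.1175, M2 0.18, M3 0.48, M6 0.1375, M5 0.02.
Prior × likelihood for each hypothesis:
  M1: 0.108 × 0.1175 = 0.01269
  M2: 0.236 × 0.18 = 0.04248
  M3: 0.12 × 0.48 = 0.0576
  M6: 0.248 × 0.1375 = 0.0341
  M5: 0.288 × 0.02 = 0.00576
Total = 0.15263.
Largest term belongs to M3, so M3 is most probable.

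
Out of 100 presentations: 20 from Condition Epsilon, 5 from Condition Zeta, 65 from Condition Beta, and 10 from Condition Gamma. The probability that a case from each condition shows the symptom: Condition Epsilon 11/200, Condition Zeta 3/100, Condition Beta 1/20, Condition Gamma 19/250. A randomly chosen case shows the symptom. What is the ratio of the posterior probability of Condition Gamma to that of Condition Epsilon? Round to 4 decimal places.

0.6909

Prior × likelihood for each hypothesis:
  Condition Epsilon: 0.2 × 0.055 = 0.011
  Condition Zeta: 0.05 × 0.03 = 0.0015
  Condition Beta: 0.65 × 0.05 = 0.0325
  Condition Gamma: 0.1 × 0.076 = 0.0076
Normalizing constant = 0.0526.
The ratio is 0.0076 / 0.011 (the normalizer cancels) = 0.6909.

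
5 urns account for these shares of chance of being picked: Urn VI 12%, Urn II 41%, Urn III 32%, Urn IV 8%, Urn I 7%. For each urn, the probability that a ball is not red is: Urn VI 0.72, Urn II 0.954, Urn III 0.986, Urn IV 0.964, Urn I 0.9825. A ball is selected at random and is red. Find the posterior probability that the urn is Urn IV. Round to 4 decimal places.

0.0472

Taking complements, P(red | each) = Urn VI 0.28, Urn II 0.046, Urn III 0.014, Urn IV 0.036, Urn I 0.0175.
Unnormalized posteriors (prior × likelihood):
  Urn VI: 0.12 × 0.28 = 0.0336
  Urn II: 0.41 × 0.046 = 0.01886
  Urn III: 0.32 × 0.014 = 0.00448
  Urn IV: 0.08 × 0.036 = 0.00288
  Urn I: 0.07 × 0.0175 = 0.001225
Sum = 0.061045.
P(Urn IV | evidence) = 0.00288 / 0.061045 ≈ 0.0472.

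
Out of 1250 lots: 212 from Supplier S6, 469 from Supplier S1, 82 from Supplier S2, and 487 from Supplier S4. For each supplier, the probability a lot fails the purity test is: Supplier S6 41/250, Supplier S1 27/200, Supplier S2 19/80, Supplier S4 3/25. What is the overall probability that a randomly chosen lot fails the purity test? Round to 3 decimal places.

0.141

By Bayes' rule, posterior ∝ prior × likelihood:
  Supplier S6: 0.1696 × 0.164 = 0.0278144
  Supplier S1: 0.3752 × 0.135 = 0.050652
  Supplier S2: 0.0656 × 0.2375 = 0.01558
  Supplier S4: 0.3896 × 0.12 = 0.046752
P(off-spec) = 0.0278144 + 0.050652 + 0.01558 + 0.046752 = 0.1407984 → 0.141.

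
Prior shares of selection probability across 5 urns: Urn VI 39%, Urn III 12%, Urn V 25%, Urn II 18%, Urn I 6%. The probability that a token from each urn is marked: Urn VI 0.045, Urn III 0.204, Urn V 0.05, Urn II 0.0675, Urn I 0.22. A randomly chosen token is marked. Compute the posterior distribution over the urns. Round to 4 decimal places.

By Bayes' rule, posterior ∝ prior × likelihood:
  Urn VI: 0.39 × 0.045 = 0.01755
  Urn III: 0.12 × 0.204 = 0.02448
  Urn V: 0.25 × 0.05 = 0.0125
  Urn II: 0.18 × 0.0675 = 0.01215
  Urn I: 0.06 × 0.22 = 0.0132
Normalizing constant = 0.07988.
P(Urn VI | marked) = 0.01755/0.07988 ≈ 0.2197
P(Urn III | marked) = 0.02448/0.07988 ≈ 0.3065
P(Urn V | marked) = 0.0125/0.07988 ≈ 0.1565
P(Urn II | marked) = 0.01215/0.07988 ≈ 0.1521
P(Urn I | marked) = 0.0132/0.07988 ≈ 0.1652

Urn VI 0.2197, Urn III 0.3065, Urn V 0.1565, Urn II 0.1521, Urn I 0.1652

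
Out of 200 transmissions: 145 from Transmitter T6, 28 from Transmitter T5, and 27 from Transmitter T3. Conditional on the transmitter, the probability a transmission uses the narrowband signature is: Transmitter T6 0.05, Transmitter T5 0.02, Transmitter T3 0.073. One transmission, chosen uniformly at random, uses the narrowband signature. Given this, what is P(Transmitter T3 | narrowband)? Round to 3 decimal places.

Unnormalized posteriors (prior × likelihood):
  Transmitter T6: 0.725 × 0.05 = 0.03625
  Transmitter T5: 0.14 × 0.02 = 0.0028
  Transmitter T3: 0.135 × 0.073 = 0.009855
Normalizing constant = 0.048905.
P(Transmitter T3 | evidence) = 0.009855 / 0.048905 ≈ 0.202.

0.202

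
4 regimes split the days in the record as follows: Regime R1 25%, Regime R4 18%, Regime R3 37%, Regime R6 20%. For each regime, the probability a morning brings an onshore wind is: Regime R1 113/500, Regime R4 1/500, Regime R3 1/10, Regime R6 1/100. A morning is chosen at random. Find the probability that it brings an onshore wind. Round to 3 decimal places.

By Bayes' rule, posterior ∝ prior × likelihood:
  Regime R1: 0.25 × 0.226 = 0.0565
  Regime R4: 0.18 × 0.002 = 0.00036
  Regime R3: 0.37 × 0.1 = 0.037
  Regime R6: 0.2 × 0.01 = 0.002
P(onshore) = 0.0565 + 0.00036 + 0.037 + 0.002 = 0.09586 → 0.096.

0.096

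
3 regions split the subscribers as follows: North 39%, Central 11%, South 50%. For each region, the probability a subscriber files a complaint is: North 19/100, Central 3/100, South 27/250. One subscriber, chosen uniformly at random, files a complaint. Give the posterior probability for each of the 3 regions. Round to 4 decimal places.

North 0.5639, Central 0.0251, South 0.4110

Compute prior × likelihood for every hypothesis:
  North: 0.39 × 0.19 = 0.0741
  Central: 0.11 × 0.03 = 0.0033
  South: 0.5 × 0.108 = 0.054
Normalizing constant = 0.1314.
P(North | complaint) = 0.0741/0.1314 ≈ 0.5639
P(Central | complaint) = 0.0033/0.1314 ≈ 0.0251
P(South | complaint) = 0.054/0.1314 ≈ 0.4110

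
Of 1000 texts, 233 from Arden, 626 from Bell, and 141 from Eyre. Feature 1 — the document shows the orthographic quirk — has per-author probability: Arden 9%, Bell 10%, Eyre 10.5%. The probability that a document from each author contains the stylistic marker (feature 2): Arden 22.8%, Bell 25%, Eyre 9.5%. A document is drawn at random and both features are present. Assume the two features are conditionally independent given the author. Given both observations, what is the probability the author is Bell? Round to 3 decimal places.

0.717

Unnormalized posteriors (prior × likelihood):
  Arden: 0.233 × 0.09 × 0.228 = 0.00478116
  Bell: 0.626 × 0.1 × 0.25 = 0.01565
  Eyre: 0.141 × 0.105 × 0.095 = 0.001406475
Normalizing constant = 0.021837635.
P(Bell | evidence) = 0.01565 / 0.021837635 ≈ 0.717.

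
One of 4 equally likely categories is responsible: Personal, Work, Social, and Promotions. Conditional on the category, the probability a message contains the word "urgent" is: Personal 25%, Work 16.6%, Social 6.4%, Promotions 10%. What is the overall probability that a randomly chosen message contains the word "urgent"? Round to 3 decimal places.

0.145

Since the prior is uniform, the posterior is proportional to the likelihood:
  Personal: 0.25
  Work: 0.166
  Social: 0.064
  Promotions: 0.1
P(urgent-flag) = (1/4) × (0.25 + 0.166 + 0.064 + 0.1) = 0.58/4 ≈ 0.145.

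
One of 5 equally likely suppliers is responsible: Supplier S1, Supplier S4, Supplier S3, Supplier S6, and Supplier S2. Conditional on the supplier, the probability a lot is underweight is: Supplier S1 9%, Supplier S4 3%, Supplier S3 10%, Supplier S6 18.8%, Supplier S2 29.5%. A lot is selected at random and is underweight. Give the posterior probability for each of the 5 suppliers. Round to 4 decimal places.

Since the prior is uniform, the posterior is proportional to the likelihood:
  Supplier S1: 0.09
  Supplier S4: 0.03
  Supplier S3: 0.1
  Supplier S6: 0.188
  Supplier S2: 0.295
Normalizing constant = 0.703.
P(Supplier S1 | underweight) = 0.09/0.703 ≈ 0.1280
P(Supplier S4 | underweight) = 0.03/0.703 ≈ 0.0427
P(Supplier S3 | underweight) = 0.1/0.703 ≈ 0.1422
P(Supplier S6 | underweight) = 0.188/0.703 ≈ 0.2674
P(Supplier S2 | underweight) = 0.295/0.703 ≈ 0.4196
(Check: 0.1280+0.0427+0.1422+0.2674+0.4196 = 0.9999.)

Supplier S1 0.1280, Supplier S4 0.0427, Supplier S3 0.1422, Supplier S6 0.2674, Supplier S2 0.4196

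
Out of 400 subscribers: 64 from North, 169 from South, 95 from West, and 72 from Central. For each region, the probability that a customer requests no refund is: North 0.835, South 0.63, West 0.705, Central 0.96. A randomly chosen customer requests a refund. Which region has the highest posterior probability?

South

Taking complements, P(refund | each) = North 0.165, South 0.37, West 0.295, Central 0.04.
Compute prior × likelihood for every hypothesis:
  North: 0.16 × 0.165 = 0.0264
  South: 0.4225 × 0.37 = 0.156325
  West: 0.2375 × 0.295 = 0.0700625
  Central: 0.18 × 0.04 = 0.0072
Normalizing constant = 0.2599875.
Largest term belongs to South, so South is most probable.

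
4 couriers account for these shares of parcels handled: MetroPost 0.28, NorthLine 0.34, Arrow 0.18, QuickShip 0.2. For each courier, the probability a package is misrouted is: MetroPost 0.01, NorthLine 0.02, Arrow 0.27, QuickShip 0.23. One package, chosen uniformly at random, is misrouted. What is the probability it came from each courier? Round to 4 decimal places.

Unnormalized posteriors (prior × likelihood):
  MetroPost: 0.28 × 0.01 = 0.0028
  NorthLine: 0.34 × 0.02 = 0.0068
  Arrow: 0.18 × 0.27 = 0.0486
  QuickShip: 0.2 × 0.23 = 0.046
Normalizing constant = 0.1042.
P(MetroPost | misrouted) = 0.0028/0.1042 ≈ 0.0269
P(NorthLine | misrouted) = 0.0068/0.1042 ≈ 0.0653
P(Arrow | misrouted) = 0.0486/0.1042 ≈ 0.4664
P(QuickShip | misrouted) = 0.046/0.1042 ≈ 0.4415
(Check: 0.0269+0.0653+0.4664+0.4415 = 1.0001.)

MetroPost 0.0269, NorthLine 0.0653, Arrow 0.4664, QuickShip 0.4415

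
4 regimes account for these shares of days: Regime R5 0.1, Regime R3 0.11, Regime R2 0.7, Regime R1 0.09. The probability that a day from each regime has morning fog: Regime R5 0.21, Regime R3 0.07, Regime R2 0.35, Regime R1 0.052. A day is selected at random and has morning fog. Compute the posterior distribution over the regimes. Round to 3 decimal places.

Prior × likelihood for each hypothesis:
  Regime R5: 0.1 × 0.21 = 0.021
  Regime R3: 0.11 × 0.07 = 0.0077
  Regime R2: 0.7 × 0.35 = 0.245
  Regime R1: 0.09 × 0.052 = 0.00468
Total = 0.27838.
P(Regime R5 | fog) = 0.021/0.27838 ≈ 0.075
P(Regime R3 | fog) = 0.0077/0.27838 ≈ 0.028
P(Regime R2 | fog) = 0.245/0.27838 ≈ 0.880
P(Regime R1 | fog) = 0.00468/0.27838 ≈ 0.017
(Check: 0.075+0.028+0.880+0.017 = 1.000.)

Regime R5 0.075, Regime R3 0.028, Regime R2 0.880, Regime R1 0.017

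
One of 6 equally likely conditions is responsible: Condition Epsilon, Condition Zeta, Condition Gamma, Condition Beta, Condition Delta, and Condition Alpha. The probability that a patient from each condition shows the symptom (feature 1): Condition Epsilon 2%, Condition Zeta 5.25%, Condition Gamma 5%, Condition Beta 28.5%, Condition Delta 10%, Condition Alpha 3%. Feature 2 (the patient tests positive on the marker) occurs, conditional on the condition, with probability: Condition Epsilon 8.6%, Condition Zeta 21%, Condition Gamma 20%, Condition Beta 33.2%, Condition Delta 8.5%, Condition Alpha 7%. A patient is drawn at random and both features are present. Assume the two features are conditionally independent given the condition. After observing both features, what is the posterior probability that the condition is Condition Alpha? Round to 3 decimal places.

Since the prior is uniform, the posterior is proportional to the likelihood:
  Condition Epsilon: 0.02 × 0.086 = 0.00172
  Condition Zeta: 0.0525 × 0.21 = 0.011025
  Condition Gamma: 0.05 × 0.2 = 0.01
  Condition Beta: 0.285 × 0.332 = 0.09462
  Condition Delta: 0.1 × 0.085 = 0.0085
  Condition Alpha: 0.03 × 0.07 = 0.0021
Sum = 0.127965.
P(Condition Alpha | evidence) = 0.0021 / 0.127965 ≈ 0.016.

0.016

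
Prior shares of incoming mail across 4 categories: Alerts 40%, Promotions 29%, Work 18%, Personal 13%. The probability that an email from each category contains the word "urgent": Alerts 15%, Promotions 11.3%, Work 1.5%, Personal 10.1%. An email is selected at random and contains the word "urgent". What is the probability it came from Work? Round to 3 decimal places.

Compute prior × likelihood for every hypothesis:
  Alerts: 0.4 × 0.15 = 0.06
  Promotions: 0.29 × 0.113 = 0.03277
  Work: 0.18 × 0.015 = 0.0027
  Personal: 0.13 × 0.101 = 0.01313
Total = 0.1086.
P(Work | evidence) = 0.0027 / 0.1086 ≈ 0.025.

0.025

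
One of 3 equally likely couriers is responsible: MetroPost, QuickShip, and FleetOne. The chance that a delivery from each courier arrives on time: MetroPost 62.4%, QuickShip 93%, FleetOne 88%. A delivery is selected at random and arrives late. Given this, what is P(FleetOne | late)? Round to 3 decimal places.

0.212

Taking complements, P(late | each) = MetroPost 0.376, QuickShip 0.07, FleetOne 0.12.
With a uniform prior (1/3 each), posterior ∝ likelihood:
  MetroPost: 0.376
  QuickShip: 0.07
  FleetOne: 0.12
Sum = 0.566.
P(FleetOne | evidence) = 0.12 / 0.566 ≈ 0.212.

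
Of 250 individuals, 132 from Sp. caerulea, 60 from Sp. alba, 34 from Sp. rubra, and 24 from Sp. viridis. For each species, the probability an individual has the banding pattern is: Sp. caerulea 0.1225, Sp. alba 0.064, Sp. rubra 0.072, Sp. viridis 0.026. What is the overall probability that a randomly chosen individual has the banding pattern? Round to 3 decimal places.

0.092

Unnormalized posteriors (prior × likelihood):
  Sp. caerulea: 0.528 × 0.1225 = 0.06468
  Sp. alba: 0.24 × 0.064 = 0.01536
  Sp. rubra: 0.136 × 0.072 = 0.009792
  Sp. viridis: 0.096 × 0.026 = 0.002496
P(banded) = 0.06468 + 0.01536 + 0.009792 + 0.002496 = 0.092328 → 0.092.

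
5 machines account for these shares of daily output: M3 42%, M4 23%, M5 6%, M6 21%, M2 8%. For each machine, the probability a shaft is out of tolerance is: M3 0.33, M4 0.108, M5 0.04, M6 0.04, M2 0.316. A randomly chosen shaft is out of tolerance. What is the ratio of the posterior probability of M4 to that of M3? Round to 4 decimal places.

0.1792

Prior × likelihood for each hypothesis:
  M3: 0.42 × 0.33 = 0.1386
  M4: 0.23 × 0.108 = 0.02484
  M5: 0.06 × 0.04 = 0.0024
  M6: 0.21 × 0.04 = 0.0084
  M2: 0.08 × 0.316 = 0.02528
Normalizing constant = 0.19952.
The ratio is 0.02484 / 0.1386 (the normalizer cancels) = 0.1792.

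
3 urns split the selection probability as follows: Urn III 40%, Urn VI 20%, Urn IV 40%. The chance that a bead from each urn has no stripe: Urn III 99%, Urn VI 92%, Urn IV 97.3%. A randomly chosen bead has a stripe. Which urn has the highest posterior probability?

Urn VI

Taking complements, P(striped | each) = Urn III 0.01, Urn VI 0.08, Urn IV 0.027.
Compute prior × likelihood for every hypothesis:
  Urn III: 0.4 × 0.01 = 0.004
  Urn VI: 0.2 × 0.08 = 0.016
  Urn IV: 0.4 × 0.027 = 0.0108
Normalizing constant = 0.0308.
Largest term belongs to Urn VI, so Urn VI is most probable.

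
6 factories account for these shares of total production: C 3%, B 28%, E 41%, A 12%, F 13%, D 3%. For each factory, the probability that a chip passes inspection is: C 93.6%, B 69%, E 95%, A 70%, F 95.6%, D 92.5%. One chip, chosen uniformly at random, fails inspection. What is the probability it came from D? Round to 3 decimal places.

Taking complements, P(nonconforming | each) = C 0.064, B 0.31, E 0.05, A 0.3, F 0.044, D 0.075.
Unnormalized posteriors (prior × likelihood):
  C: 0.03 × 0.064 = 0.00192
  B: 0.28 × 0.31 = 0.0868
  E: 0.41 × 0.05 = 0.0205
  A: 0.12 × 0.3 = 0.036
  F: 0.13 × 0.044 = 0.00572
  D: 0.03 × 0.075 = 0.00225
Total = 0.15319.
P(D | evidence) = 0.00225 / 0.15319 ≈ 0.015.

0.015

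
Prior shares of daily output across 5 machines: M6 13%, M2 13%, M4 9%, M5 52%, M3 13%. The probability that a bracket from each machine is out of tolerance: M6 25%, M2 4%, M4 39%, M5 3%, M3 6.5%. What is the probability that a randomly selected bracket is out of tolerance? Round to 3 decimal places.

Prior × likelihood for each hypothesis:
  M6: 0.13 × 0.25 = 0.0325
  M2: 0.13 × 0.04 = 0.0052
  M4: 0.09 × 0.39 = 0.0351
  M5: 0.52 × 0.03 = 0.0156
  M3: 0.13 × 0.065 = 0.00845
P(oversize) = 0.0325 + 0.0052 + 0.0351 + 0.0156 + 0.00845 = 0.09685 → 0.097.

0.097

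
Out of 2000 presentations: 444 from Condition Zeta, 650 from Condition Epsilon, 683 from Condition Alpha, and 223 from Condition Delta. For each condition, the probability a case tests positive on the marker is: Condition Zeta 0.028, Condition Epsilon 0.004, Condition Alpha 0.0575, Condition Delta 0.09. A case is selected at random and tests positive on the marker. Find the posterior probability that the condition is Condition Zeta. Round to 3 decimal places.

Prior × likelihood for each hypothesis:
  Condition Zeta: 0.222 × 0.028 = 0.006216
  Condition Epsilon: 0.325 × 0.004 = 0.0013
  Condition Alpha: 0.3415 × 0.0575 = 0.01963625
  Condition Delta: 0.1115 × 0.09 = 0.010035
Total = 0.03718725.
P(Condition Zeta | evidence) = 0.006216 / 0.03718725 ≈ 0.167.

0.167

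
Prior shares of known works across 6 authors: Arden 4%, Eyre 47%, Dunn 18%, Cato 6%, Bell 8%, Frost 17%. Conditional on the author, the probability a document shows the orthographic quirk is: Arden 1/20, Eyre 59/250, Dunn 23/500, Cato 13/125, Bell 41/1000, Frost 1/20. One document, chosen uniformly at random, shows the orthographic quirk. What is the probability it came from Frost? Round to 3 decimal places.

0.061

By Bayes' rule, posterior ∝ prior × likelihood:
  Arden: 0.04 × 0.05 = 0.002
  Eyre: 0.47 × 0.236 = 0.11092
  Dunn: 0.18 × 0.046 = 0.00828
  Cato: 0.06 × 0.104 = 0.00624
  Bell: 0.08 × 0.041 = 0.00328
  Frost: 0.17 × 0.05 = 0.0085
Total = 0.13922.
P(Frost | evidence) = 0.0085 / 0.13922 ≈ 0.061.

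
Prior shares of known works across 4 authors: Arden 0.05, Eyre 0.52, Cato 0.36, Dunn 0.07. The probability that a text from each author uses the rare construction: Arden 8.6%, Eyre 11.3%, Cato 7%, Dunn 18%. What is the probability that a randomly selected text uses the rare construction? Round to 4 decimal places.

0.1009

Unnormalized posteriors (prior × likelihood):
  Arden: 0.05 × 0.086 = 0.0043
  Eyre: 0.52 × 0.113 = 0.05876
  Cato: 0.36 × 0.07 = 0.0252
  Dunn: 0.07 × 0.18 = 0.0126
P(rare-form) = 0.0043 + 0.05876 + 0.0252 + 0.0126 = 0.10086 → 0.1009.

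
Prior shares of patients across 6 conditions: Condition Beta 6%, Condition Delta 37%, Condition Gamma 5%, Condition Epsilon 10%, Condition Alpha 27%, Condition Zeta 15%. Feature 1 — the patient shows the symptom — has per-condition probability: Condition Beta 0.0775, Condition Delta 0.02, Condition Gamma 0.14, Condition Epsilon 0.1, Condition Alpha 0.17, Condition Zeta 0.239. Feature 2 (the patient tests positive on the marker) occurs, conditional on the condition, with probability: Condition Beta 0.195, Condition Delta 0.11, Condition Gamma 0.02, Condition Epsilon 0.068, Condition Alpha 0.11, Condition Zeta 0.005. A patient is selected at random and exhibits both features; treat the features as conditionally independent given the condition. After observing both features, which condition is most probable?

Prior × likelihood for each hypothesis:
  Condition Beta: 0.06 × 0.0775 × 0.195 = 0.00090675
  Condition Delta: 0.37 × 0.02 × 0.11 = 0.000814
  Condition Gamma: 0.05 × 0.14 × 0.02 = 0.00014
  Condition Epsilon: 0.1 × 0.1 × 0.068 = 0.00068
  Condition Alpha: 0.27 × 0.17 × 0.11 = 0.005049
  Condition Zeta: 0.15 × 0.239 × 0.005 = 0.00017925
Total = 0.007769.
Largest term belongs to Condition Alpha, so Condition Alpha is most probable.

Condition Alpha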